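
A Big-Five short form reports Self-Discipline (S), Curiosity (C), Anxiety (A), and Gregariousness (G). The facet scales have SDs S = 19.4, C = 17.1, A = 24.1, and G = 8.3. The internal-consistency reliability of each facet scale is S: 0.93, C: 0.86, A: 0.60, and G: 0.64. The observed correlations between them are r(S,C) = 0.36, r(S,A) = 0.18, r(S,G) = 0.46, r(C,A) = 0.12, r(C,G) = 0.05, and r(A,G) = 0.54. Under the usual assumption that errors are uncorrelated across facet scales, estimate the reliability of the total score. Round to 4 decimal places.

0.8527

Var(S+C+A+G) = 19.4² + 17.1² + 24.1² + 8.3² + 2·[19.4·17.1·0.36 + 19.4·24.1·0.18 + 19.4·8.3·0.46 + 17.1·24.1·0.12 + 17.1·8.3·0.05 + 24.1·8.3·0.54] = 1318.47 + 884.437 = 2202.91.
With uncorrelated errors the cross-covariances are all true-score covariance, so they carry over unchanged; only the diagonal terms shrink to ρᵢσᵢ².
True-score variance = [19.4²·0.93 + 17.1²·0.86 + 24.1²·0.60 + 8.3²·0.64] + 884.437 = 994.063 + 884.437 = 1878.5.
Reliability = 1878.5 / 2202.91 = 0.8527.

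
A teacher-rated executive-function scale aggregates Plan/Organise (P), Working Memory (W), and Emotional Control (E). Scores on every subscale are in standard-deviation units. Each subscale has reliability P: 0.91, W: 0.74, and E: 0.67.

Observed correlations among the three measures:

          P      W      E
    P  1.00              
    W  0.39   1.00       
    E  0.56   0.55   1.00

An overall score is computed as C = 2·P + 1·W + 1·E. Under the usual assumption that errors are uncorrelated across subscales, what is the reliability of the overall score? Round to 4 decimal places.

Var(C) = 2² + 1 + 1 + 2·[2·0.39 + 2·0.56 + 0.55] = 6 + 4.9 = 10.9.
Under uncorrelated errors the observed covariances equal the true-score covariances, so only the own-variance terms attenuate.
True-score variance = [2²·0.91 + 0.74 + 0.67] + 4.9 = 5.05 + 4.9 = 9.95.
Reliability = 9.95 / 10.9 = 0.9128.

0.9128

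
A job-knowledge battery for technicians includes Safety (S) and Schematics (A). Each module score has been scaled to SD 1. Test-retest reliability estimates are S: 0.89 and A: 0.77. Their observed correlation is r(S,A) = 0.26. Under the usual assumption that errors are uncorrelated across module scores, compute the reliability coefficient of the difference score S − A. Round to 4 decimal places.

Var(S−A) = 1 + 1 − 2·0.26 = 2 − 0.52 = 1.48.
Because errors are independent across components, Cov(Tᵢ,Tⱼ) = Cov(Xᵢ,Xⱼ); the off-diagonal part of the true-score variance is the same as above.
True-score variance = [0.89 + 0.77] − 0.52 = 1.66 − 0.52 = 1.14.
Reliability = 1.14 / 1.48 = 0.7703.

0.7703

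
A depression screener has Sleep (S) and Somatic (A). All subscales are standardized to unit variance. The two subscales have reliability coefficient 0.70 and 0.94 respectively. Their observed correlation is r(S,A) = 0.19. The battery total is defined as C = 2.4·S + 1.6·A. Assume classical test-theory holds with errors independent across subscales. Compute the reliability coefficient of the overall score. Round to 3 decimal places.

0.808

Var(C) = 2.4² + 1.6² + 2·[3.84·0.19] = 8.32 + 1.4592 = 9.7792.
With uncorrelated errors the cross-covariances are all true-score covariance, so they carry over unchanged; only the diagonal terms shrink to ρᵢσᵢ².
True-score variance = [2.4²·0.70 + 1.6²·0.94] + 1.4592 = 6.4384 + 1.4592 = 7.8976.
Reliability = 7.8976 / 9.7792 = 0.808.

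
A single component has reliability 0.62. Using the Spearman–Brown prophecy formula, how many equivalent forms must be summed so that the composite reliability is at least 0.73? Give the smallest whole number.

k ≥ ρ*(1−ρ₁)/(ρ₁(1−ρ*)) = 0.73·0.38 / (0.62·0.27) = 1.657.
Smallest integer k = 2.

2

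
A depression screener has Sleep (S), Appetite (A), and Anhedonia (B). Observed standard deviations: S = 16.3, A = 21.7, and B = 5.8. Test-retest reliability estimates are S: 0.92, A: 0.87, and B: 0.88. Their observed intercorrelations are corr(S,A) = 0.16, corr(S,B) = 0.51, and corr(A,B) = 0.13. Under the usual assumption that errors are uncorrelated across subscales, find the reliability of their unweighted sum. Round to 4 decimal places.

Var(S+A+B) = 16.3² + 21.7² + 5.8² + 2·[16.3·21.7·0.16 + 16.3·5.8·0.51 + 21.7·5.8·0.13] = 770.22 + 242.342 = 1012.56.
With uncorrelated errors the cross-covariances are all true-score covariance, so they carry over unchanged; only the diagonal terms shrink to ρᵢσᵢ².
True-score variance = [16.3²·0.92 + 21.7²·0.87 + 5.8²·0.88] + 242.342 = 683.712 + 242.342 = 926.054.
Reliability = 926.054 / 1012.56 = 0.9146.

0.9146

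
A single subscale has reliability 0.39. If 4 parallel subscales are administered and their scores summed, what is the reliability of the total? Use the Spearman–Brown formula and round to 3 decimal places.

ρ_k = kρ / (1 + (k−1)ρ) = 4·0.39 / (1 + 3·0.39) = 1.560 / 2.170 = 0.719.

0.719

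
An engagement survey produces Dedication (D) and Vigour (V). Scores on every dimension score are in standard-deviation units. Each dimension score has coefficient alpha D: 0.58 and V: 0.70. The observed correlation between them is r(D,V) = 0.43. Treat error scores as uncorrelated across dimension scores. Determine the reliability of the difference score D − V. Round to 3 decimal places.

Var(D−V) = 1 + 1 − 2·0.43 = 2 − 0.86 = 1.14.
Under uncorrelated errors the observed covariances equal the true-score covariances, so only the own-variance terms attenuate.
True-score variance = [0.58 + 0.70] − 0.86 = 1.28 − 0.86 = 0.42.
Reliability = 0.42 / 1.14 = 0.368.

0.368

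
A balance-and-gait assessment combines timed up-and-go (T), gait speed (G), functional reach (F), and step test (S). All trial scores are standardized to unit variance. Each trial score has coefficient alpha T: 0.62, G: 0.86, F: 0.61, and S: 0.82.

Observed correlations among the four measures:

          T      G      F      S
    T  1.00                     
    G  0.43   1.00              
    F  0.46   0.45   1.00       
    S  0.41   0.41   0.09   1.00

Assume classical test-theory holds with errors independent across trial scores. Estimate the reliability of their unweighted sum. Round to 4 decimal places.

Var(T+G+F+S) = 4 + 2·[0.43 + 0.46 + 0.41 + 0.45 + 0.41 + 0.09] = 4 + 4.5 = 8.5.
With uncorrelated errors the cross-covariances are all true-score covariance, so they carry over unchanged; only the diagonal terms shrink to ρᵢσᵢ².
True-score variance = [0.62 + 0.86 + 0.61 + 0.82] + 4.5 = 2.91 + 4.5 = 7.41.
Reliability = 7.41 / 8.5 = 0.8718.

0.8718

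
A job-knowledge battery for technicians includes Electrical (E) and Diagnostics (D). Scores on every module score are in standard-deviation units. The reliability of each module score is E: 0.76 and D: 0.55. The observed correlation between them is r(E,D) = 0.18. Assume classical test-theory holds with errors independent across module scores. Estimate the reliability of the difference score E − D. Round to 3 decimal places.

Var(E−D) = 1 + 1 − 2·0.18 = 2 − 0.36 = 1.64.
With uncorrelated errors the cross-covariances are all true-score covariance, so they carry over unchanged; only the diagonal terms shrink to ρᵢσᵢ².
True-score variance = [0.76 + 0.55] − 0.36 = 1.31 − 0.36 = 0.95.
Reliability = 0.95 / 1.64 = 0.579.

0.579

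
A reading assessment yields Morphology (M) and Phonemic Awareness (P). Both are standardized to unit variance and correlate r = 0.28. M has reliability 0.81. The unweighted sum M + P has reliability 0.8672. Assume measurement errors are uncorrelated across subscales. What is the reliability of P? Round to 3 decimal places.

0.850

Var(M+P) = 2 + 2·0.28 = 2.560.
True-score variance = ρ_M + ρ_P + 2·0.28, so 0.8672 = (0.81 + ρ_P + 0.56) / 2.560.
ρ_P = 0.8672·2.560 − 0.81 − 0.56 = 0.850.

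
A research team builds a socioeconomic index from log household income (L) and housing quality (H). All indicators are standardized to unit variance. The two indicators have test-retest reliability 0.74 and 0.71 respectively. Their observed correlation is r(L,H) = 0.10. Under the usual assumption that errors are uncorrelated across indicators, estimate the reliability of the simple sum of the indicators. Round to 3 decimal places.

0.750

Var(L+H) = 2 + 2·[0.10] = 2 + 0.2 = 2.2.
Under uncorrelated errors the observed covariances equal the true-score covariances, so only the own-variance terms attenuate.
True-score variance = [0.74 + 0.71] + 0.2 = 1.45 + 0.2 = 1.65.
Reliability = 1.65 / 2.2 = 0.750.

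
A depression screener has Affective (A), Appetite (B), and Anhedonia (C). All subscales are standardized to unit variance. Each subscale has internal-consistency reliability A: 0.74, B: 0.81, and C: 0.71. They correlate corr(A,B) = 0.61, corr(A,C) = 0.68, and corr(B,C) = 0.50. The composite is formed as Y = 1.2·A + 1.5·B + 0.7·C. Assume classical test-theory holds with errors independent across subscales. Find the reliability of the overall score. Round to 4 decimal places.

Var(Y) = 1.2² + 1.5² + 0.7² + 2·[1.8·0.61 + 0.84·0.68 + 1.05·0.50] = 4.18 + 4.3884 = 8.5684.
Under uncorrelated errors the observed covariances equal the true-score covariances, so only the own-variance terms attenuate.
True-score variance = [1.2²·0.74 + 1.5²·0.81 + 0.7²·0.71] + 4.3884 = 3.236 + 4.3884 = 7.6244.
Reliability = 7.6244 / 8.5684 = 0.8898.

0.8898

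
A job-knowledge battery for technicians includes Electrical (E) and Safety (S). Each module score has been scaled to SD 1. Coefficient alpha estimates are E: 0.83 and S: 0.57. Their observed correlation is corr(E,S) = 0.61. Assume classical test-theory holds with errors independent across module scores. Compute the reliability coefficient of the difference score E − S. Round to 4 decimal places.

Var(E−S) = 1 + 1 − 2·0.61 = 2 − 1.22 = 0.78.
Because errors are independent across components, Cov(Tᵢ,Tⱼ) = Cov(Xᵢ,Xⱼ); the off-diagonal part of the true-score variance is the same as above.
True-score variance = [0.83 + 0.57] − 1.22 = 1.4 − 1.22 = 0.18.
Reliability = 0.18 / 0.78 = 0.2308.

0.2308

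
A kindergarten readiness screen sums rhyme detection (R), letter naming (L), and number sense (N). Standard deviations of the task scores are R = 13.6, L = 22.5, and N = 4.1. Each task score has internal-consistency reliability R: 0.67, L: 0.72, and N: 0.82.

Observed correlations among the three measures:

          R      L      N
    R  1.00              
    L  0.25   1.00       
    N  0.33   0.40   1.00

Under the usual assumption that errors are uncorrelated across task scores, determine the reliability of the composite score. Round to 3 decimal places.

Var(R+L+N) = 13.6² + 22.5² + 4.1² + 2·[13.6·22.5·0.25 + 13.6·4.1·0.33 + 22.5·4.1·0.40] = 708.02 + 263.602 = 971.622.
Under uncorrelated errors the observed covariances equal the true-score covariances, so only the own-variance terms attenuate.
True-score variance = [13.6²·0.67 + 22.5²·0.72 + 4.1²·0.82] + 263.602 = 502.207 + 263.602 = 765.809.
Reliability = 765.809 / 971.622 = 0.788.

0.788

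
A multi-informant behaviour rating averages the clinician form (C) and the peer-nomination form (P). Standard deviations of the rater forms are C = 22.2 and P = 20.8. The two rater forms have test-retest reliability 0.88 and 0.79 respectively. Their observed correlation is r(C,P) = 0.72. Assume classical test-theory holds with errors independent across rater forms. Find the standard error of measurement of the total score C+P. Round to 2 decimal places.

Var(total) = 925.48 + 664.934 = 1590.41.
True-score variance = 775.485 + 664.934 = 1440.42, so reliability = 0.9057.
Error variance = 1590.41 − 1440.42 = 149.995; SEM = √149.995 = 12.25.

12.25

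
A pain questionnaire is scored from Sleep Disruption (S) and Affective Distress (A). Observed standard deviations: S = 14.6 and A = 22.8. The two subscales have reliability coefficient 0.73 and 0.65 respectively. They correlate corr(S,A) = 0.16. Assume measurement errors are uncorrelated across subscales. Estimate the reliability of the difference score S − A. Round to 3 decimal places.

0.618

Var(S−A) = 14.6² + 22.8² − 2·14.6·22.8·0.16 = 733 − 106.522 = 626.478.
Because errors are independent across components, Cov(Tᵢ,Tⱼ) = Cov(Xᵢ,Xⱼ); the off-diagonal part of the true-score variance is the same as above.
True-score variance = [14.6²·0.73 + 22.8²·0.65] − 106.522 = 493.503 − 106.522 = 386.981.
Reliability = 386.981 / 626.478 = 0.618.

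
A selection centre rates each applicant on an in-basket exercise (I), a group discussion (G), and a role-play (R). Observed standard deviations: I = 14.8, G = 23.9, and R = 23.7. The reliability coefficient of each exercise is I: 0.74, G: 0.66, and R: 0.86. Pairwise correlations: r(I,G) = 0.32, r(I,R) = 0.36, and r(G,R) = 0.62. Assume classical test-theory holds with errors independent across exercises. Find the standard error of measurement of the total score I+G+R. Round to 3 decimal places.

Var(total) = 1351.94 + 1181.3 = 2533.24.
True-score variance = 1022.14 + 1181.3 = 2203.44, so reliability = 0.8698.
Error variance = 2533.24 − 2203.44 = 329.798; SEM = √329.798 = 18.160.

18.160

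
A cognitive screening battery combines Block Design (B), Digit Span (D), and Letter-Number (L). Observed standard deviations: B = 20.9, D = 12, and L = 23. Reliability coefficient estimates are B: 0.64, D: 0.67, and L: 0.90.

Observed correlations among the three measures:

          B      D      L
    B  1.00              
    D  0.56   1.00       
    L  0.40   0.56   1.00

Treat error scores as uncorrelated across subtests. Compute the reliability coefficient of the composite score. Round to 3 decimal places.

0.876

Var(B+D+L) = 20.9² + 12² + 23² + 2·[20.9·12·0.56 + 20.9·23·0.40 + 12·23·0.56] = 1109.81 + 974.576 = 2084.39.
With uncorrelated errors the cross-covariances are all true-score covariance, so they carry over unchanged; only the diagonal terms shrink to ρᵢσᵢ².
True-score variance = [20.9²·0.64 + 12²·0.67 + 23²·0.90] + 974.576 = 852.138 + 974.576 = 1826.71.
Reliability = 1826.71 / 2084.39 = 0.876.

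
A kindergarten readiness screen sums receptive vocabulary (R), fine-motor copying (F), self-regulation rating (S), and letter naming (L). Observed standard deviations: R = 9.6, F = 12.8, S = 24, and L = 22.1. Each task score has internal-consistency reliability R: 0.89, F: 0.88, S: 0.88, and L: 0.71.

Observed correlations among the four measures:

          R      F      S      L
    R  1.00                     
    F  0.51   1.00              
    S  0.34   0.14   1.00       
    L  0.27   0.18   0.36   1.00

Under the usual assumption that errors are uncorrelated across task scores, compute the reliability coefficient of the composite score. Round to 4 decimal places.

Var(R+F+S+L) = 9.6² + 12.8² + 24² + 22.1² + 2·[9.6·12.8·0.51 + 9.6·24·0.34 + 9.6·22.1·0.27 + 12.8·24·0.14 + 12.8·22.1·0.18 + 24·22.1·0.36] = 1320.41 + 966.317 = 2286.73.
Because errors are independent across components, Cov(Tᵢ,Tⱼ) = Cov(Xᵢ,Xⱼ); the off-diagonal part of the true-score variance is the same as above.
True-score variance = [9.6²·0.89 + 12.8²·0.88 + 24²·0.88 + 22.1²·0.71] + 966.317 = 1079.85 + 966.317 = 2046.17.
Reliability = 2046.17 / 2286.73 = 0.8948.

0.8948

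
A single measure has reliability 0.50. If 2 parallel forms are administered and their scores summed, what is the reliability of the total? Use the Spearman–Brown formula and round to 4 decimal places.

0.6667

ρ_k = kρ / (1 + (k−1)ρ) = 2·0.50 / (1 + 1·0.50) = 1.000 / 1.500 = 0.6667.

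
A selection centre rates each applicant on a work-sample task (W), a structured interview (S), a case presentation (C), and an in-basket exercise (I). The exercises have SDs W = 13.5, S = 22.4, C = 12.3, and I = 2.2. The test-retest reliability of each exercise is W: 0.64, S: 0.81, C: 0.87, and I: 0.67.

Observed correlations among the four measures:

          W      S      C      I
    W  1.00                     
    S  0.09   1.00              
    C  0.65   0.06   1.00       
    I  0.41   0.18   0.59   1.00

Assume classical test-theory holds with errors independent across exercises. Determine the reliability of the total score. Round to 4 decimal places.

0.8503

Var(W+S+C+I) = 13.5² + 22.4² + 12.3² + 2.2² + 2·[13.5·22.4·0.09 + 13.5·12.3·0.65 + 13.5·2.2·0.41 + 22.4·12.3·0.06 + 22.4·2.2·0.18 + 12.3·2.2·0.59] = 840.14 + 377.385 = 1217.52.
With uncorrelated errors the cross-covariances are all true-score covariance, so they carry over unchanged; only the diagonal terms shrink to ρᵢσᵢ².
True-score variance = [13.5²·0.64 + 22.4²·0.81 + 12.3²·0.87 + 2.2²·0.67] + 377.385 = 657.931 + 377.385 = 1035.32.
Reliability = 1035.32 / 1217.52 = 0.8503.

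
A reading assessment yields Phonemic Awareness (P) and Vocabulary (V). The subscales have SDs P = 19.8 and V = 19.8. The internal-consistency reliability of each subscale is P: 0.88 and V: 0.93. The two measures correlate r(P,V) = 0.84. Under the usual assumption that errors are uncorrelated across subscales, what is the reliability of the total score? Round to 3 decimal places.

Var(P+V) = 19.8² + 19.8² + 2·[19.8·19.8·0.84] = 784.08 + 658.627 = 1442.71.
Because errors are independent across components, Cov(Tᵢ,Tⱼ) = Cov(Xᵢ,Xⱼ); the off-diagonal part of the true-score variance is the same as above.
True-score variance = [19.8²·0.88 + 19.8²·0.93] + 658.627 = 709.592 + 658.627 = 1368.22.
Reliability = 1368.22 / 1442.71 = 0.948.

0.948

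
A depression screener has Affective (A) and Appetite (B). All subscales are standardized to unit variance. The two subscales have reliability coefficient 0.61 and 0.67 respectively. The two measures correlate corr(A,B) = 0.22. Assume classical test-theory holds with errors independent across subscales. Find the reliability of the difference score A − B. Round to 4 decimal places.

0.5385

Var(A−B) = 1 + 1 − 2·0.22 = 2 − 0.44 = 1.56.
Because errors are independent across components, Cov(Tᵢ,Tⱼ) = Cov(Xᵢ,Xⱼ); the off-diagonal part of the true-score variance is the same as above.
True-score variance = [0.61 + 0.67] − 0.44 = 1.28 − 0.44 = 0.84.
Reliability = 0.84 / 1.56 = 0.5385.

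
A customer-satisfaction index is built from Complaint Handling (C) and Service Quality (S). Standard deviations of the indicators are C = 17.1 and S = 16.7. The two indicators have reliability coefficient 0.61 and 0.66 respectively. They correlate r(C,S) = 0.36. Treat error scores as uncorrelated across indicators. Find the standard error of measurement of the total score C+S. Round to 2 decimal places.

14.45

Var(total) = 571.3 + 205.61 = 776.91.
True-score variance = 362.438 + 205.61 = 568.048, so reliability = 0.7312.
Error variance = 776.91 − 568.048 = 208.862; SEM = √208.862 = 14.45.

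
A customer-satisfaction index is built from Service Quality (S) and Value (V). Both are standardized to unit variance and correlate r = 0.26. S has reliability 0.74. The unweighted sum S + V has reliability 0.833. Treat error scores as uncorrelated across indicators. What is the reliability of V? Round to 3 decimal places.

0.839

Var(S+V) = 2 + 2·0.26 = 2.520.
True-score variance = ρ_S + ρ_V + 2·0.26, so 0.833 = (0.74 + ρ_V + 0.52) / 2.520.
ρ_V = 0.833·2.520 − 0.74 − 0.52 = 0.839.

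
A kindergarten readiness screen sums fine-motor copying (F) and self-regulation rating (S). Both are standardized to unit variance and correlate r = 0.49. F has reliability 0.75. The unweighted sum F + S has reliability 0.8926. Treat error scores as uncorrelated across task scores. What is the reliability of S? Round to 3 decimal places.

0.930

Var(F+S) = 2 + 2·0.49 = 2.980.
True-score variance = ρ_F + ρ_S + 2·0.49, so 0.8926 = (0.75 + ρ_S + 0.98) / 2.980.
ρ_S = 0.8926·2.980 − 0.75 − 0.98 = 0.930.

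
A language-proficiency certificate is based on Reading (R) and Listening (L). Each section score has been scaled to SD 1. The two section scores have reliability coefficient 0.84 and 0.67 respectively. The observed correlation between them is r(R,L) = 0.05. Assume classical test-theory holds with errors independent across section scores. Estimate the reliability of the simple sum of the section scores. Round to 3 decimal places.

Var(R+L) = 2 + 2·[0.05] = 2 + 0.1 = 2.1.
With uncorrelated errors the cross-covariances are all true-score covariance, so they carry over unchanged; only the diagonal terms shrink to ρᵢσᵢ².
True-score variance = [0.84 + 0.67] + 0.1 = 1.51 + 0.1 = 1.61.
Reliability = 1.61 / 2.1 = 0.767.

0.767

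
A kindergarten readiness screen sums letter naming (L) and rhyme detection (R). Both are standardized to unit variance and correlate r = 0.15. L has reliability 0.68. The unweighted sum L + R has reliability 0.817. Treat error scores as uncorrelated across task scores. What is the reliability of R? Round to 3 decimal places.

Var(L+R) = 2 + 2·0.15 = 2.300.
True-score variance = ρ_L + ρ_R + 2·0.15, so 0.817 = (0.68 + ρ_R + 0.30) / 2.300.
ρ_R = 0.817·2.300 − 0.68 − 0.30 = 0.899.

0.899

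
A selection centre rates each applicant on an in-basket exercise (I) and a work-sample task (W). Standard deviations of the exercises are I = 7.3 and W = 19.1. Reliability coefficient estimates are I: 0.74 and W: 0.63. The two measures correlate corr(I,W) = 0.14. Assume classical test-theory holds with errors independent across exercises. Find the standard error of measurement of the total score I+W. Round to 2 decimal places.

Var(total) = 418.1 + 39.0404 = 457.14.
True-score variance = 269.265 + 39.0404 = 308.305, so reliability = 0.6744.
Error variance = 457.14 − 308.305 = 148.835; SEM = √148.835 = 12.20.

12.20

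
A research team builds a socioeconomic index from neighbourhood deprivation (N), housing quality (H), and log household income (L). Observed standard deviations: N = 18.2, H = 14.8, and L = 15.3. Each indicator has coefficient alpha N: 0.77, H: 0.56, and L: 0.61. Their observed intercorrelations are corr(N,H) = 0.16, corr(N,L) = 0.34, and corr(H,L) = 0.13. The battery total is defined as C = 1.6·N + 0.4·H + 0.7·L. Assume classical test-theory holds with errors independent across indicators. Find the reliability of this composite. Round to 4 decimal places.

Var(C) = 1.6²·18.2² + 0.4²·14.8² + 0.7²·15.3² + 2·[0.64·18.2·14.8·0.16 + 1.12·18.2·15.3·0.34 + 0.28·14.8·15.3·0.13] = 997.725 + 283.725 = 1281.45.
With uncorrelated errors the cross-covariances are all true-score covariance, so they carry over unchanged; only the diagonal terms shrink to ρᵢσᵢ².
True-score variance = [1.6²·18.2²·0.77 + 0.4²·14.8²·0.56 + 0.7²·15.3²·0.61] + 283.725 = 742.536 + 283.725 = 1026.26.
Reliability = 1026.26 / 1281.45 = 0.8009.

0.8009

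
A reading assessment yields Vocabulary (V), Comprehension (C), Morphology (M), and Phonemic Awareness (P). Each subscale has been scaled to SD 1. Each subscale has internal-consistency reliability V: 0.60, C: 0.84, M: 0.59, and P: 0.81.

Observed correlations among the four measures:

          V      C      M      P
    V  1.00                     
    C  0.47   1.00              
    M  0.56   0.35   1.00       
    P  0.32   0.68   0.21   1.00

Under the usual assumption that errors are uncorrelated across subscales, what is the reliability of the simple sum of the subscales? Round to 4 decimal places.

0.8736

Var(V+C+M+P) = 4 + 2·[0.47 + 0.56 + 0.32 + 0.35 + 0.68 + 0.21] = 4 + 5.18 = 9.18.
With uncorrelated errors the cross-covariances are all true-score covariance, so they carry over unchanged; only the diagonal terms shrink to ρᵢσᵢ².
True-score variance = [0.60 + 0.84 + 0.59 + 0.81] + 5.18 = 2.84 + 5.18 = 8.02.
Reliability = 8.02 / 9.18 = 0.8736.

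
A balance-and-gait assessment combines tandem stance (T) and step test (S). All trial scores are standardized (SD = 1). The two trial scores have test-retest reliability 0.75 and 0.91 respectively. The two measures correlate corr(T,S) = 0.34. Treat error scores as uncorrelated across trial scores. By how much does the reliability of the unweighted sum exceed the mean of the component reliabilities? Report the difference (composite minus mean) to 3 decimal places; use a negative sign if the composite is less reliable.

0.043

Var(sum) = 2 + 0.68 = 2.68; true-score variance = 1.66 + 0.68 = 2.34; composite reliability = 0.8731.
Mean component reliability = 0.8300.
Difference = 0.8731 − 0.8300 = 0.043.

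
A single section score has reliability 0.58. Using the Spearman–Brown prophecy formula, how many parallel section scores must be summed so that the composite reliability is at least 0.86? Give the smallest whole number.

5

k ≥ ρ*(1−ρ₁)/(ρ₁(1−ρ*)) = 0.86·0.42 / (0.58·0.14) = 4.448.
Smallest integer k = 5.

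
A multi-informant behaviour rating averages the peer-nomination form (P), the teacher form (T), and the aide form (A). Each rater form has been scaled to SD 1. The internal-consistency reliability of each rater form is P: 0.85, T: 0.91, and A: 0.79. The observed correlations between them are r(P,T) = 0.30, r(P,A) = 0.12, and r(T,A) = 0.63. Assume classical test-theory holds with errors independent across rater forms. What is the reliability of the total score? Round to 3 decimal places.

0.912

Var(P+T+A) = 3 + 2·[0.30 + 0.12 + 0.63] = 3 + 2.1 = 5.1.
With uncorrelated errors the cross-covariances are all true-score covariance, so they carry over unchanged; only the diagonal terms shrink to ρᵢσᵢ².
True-score variance = [0.85 + 0.91 + 0.79] + 2.1 = 2.55 + 2.1 = 4.65.
Reliability = 4.65 / 5.1 = 0.912.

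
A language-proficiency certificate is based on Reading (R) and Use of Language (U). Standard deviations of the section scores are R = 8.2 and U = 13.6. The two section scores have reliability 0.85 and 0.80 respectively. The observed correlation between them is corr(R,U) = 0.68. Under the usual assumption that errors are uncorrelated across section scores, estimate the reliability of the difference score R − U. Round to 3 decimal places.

Var(R−U) = 8.2² + 13.6² − 2·8.2·13.6·0.68 = 252.2 − 151.667 = 100.533.
Under uncorrelated errors the observed covariances equal the true-score covariances, so only the own-variance terms attenuate.
True-score variance = [8.2²·0.85 + 13.6²·0.80] − 151.667 = 205.122 − 151.667 = 53.4548.
Reliability = 53.4548 / 100.533 = 0.532.

0.532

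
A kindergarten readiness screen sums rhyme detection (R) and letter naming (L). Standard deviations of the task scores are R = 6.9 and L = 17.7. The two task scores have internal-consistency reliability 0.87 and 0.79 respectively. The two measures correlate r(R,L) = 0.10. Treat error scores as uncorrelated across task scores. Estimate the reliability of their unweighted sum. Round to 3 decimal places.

0.813

Var(R+L) = 6.9² + 17.7² + 2·[6.9·17.7·0.10] = 360.9 + 24.426 = 385.326.
Under uncorrelated errors the observed covariances equal the true-score covariances, so only the own-variance terms attenuate.
True-score variance = [6.9²·0.87 + 17.7²·0.79] + 24.426 = 288.92 + 24.426 = 313.346.
Reliability = 313.346 / 385.326 = 0.813.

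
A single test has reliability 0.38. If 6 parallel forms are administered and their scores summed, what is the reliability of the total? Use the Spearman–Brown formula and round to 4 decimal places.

ρ_k = kρ / (1 + (k−1)ρ) = 6·0.38 / (1 + 5·0.38) = 2.280 / 2.900 = 0.7862.

0.7862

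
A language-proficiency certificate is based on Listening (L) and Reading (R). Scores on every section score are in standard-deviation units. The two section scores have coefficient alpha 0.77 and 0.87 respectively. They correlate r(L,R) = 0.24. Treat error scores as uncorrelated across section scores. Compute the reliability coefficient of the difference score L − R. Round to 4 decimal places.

0.7632

Var(L−R) = 1 + 1 − 2·0.24 = 2 − 0.48 = 1.52.
Because errors are independent across components, Cov(Tᵢ,Tⱼ) = Cov(Xᵢ,Xⱼ); the off-diagonal part of the true-score variance is the same as above.
True-score variance = [0.77 + 0.87] − 0.48 = 1.64 − 0.48 = 1.16.
Reliability = 1.16 / 1.52 = 0.7632.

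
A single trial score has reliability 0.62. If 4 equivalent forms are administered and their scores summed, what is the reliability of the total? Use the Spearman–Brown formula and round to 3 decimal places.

0.867

ρ_k = kρ / (1 + (k−1)ρ) = 4·0.62 / (1 + 3·0.62) = 2.480 / 2.860 = 0.867.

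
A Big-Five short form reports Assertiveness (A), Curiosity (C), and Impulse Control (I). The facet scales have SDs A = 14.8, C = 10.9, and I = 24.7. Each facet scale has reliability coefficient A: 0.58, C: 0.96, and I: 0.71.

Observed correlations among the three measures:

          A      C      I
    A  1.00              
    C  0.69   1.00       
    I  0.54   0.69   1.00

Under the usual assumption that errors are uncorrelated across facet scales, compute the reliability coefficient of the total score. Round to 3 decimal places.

Var(A+C+I) = 14.8² + 10.9² + 24.7² + 2·[14.8·10.9·0.69 + 14.8·24.7·0.54 + 10.9·24.7·0.69] = 947.94 + 988.964 = 1936.9.
Under uncorrelated errors the observed covariances equal the true-score covariances, so only the own-variance terms attenuate.
True-score variance = [14.8²·0.58 + 10.9²·0.96 + 24.7²·0.71] + 988.964 = 674.265 + 988.964 = 1663.23.
Reliability = 1663.23 / 1936.9 = 0.859.

0.859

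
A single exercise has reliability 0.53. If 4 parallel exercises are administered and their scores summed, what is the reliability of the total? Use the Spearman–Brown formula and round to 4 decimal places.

0.8185

ρ_k = kρ / (1 + (k−1)ρ) = 4·0.53 / (1 + 3·0.53) = 2.120 / 2.590 = 0.8185.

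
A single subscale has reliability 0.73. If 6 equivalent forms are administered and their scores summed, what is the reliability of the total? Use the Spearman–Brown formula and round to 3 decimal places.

0.942

ρ_k = kρ / (1 + (k−1)ρ) = 6·0.73 / (1 + 5·0.73) = 4.380 / 4.650 = 0.942.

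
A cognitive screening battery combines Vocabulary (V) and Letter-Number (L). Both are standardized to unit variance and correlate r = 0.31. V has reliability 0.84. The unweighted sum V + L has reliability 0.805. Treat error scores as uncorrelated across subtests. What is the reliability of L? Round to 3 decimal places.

0.649

Var(V+L) = 2 + 2·0.31 = 2.620.
True-score variance = ρ_V + ρ_L + 2·0.31, so 0.805 = (0.84 + ρ_L + 0.62) / 2.620.
ρ_L = 0.805·2.620 − 0.84 − 0.62 = 0.649.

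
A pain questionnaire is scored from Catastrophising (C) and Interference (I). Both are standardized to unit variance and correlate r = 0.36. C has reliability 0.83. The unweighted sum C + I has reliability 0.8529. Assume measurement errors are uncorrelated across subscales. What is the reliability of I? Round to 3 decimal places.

0.770

Var(C+I) = 2 + 2·0.36 = 2.720.
True-score variance = ρ_C + ρ_I + 2·0.36, so 0.8529 = (0.83 + ρ_I + 0.72) / 2.720.
ρ_I = 0.8529·2.720 − 0.83 − 0.72 = 0.770.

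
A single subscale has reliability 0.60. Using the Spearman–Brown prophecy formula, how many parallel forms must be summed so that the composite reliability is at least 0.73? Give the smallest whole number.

2

k ≥ ρ*(1−ρ₁)/(ρ₁(1−ρ*)) = 0.73·0.40 / (0.60·0.27) = 1.802.
Smallest integer k = 2.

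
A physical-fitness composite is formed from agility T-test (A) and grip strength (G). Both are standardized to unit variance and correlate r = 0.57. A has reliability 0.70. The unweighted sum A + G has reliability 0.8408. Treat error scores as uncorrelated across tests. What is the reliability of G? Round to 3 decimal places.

Var(A+G) = 2 + 2·0.57 = 3.140.
True-score variance = ρ_A + ρ_G + 2·0.57, so 0.8408 = (0.70 + ρ_G + 1.14) / 3.140.
ρ_G = 0.8408·3.140 − 0.70 − 1.14 = 0.800.

0.800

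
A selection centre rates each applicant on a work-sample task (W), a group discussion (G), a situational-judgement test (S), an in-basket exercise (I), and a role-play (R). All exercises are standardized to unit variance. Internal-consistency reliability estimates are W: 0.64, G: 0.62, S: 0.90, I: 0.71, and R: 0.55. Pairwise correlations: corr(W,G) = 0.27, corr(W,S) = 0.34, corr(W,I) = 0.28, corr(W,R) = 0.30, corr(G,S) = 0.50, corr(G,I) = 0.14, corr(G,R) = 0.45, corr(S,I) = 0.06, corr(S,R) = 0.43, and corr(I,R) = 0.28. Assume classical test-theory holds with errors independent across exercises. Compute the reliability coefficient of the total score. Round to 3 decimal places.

0.858

Var(W+G+S+I+R) = 5 + 2·[0.27 + 0.34 + 0.28 + 0.30 + 0.50 + 0.14 + 0.45 + 0.06 + 0.43 + 0.28] = 5 + 6.1 = 11.1.
Under uncorrelated errors the observed covariances equal the true-score covariances, so only the own-variance terms attenuate.
True-score variance = [0.64 + 0.62 + 0.90 + 0.71 + 0.55] + 6.1 = 3.42 + 6.1 = 9.52.
Reliability = 9.52 / 11.1 = 0.858.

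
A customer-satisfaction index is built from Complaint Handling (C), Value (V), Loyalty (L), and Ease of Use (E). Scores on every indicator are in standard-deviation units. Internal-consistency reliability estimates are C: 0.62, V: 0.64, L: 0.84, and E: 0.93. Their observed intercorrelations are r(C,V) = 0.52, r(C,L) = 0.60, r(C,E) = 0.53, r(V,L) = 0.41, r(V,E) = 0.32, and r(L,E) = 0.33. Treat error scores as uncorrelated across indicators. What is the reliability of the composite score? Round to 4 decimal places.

Var(C+V+L+E) = 4 + 2·[0.52 + 0.60 + 0.53 + 0.41 + 0.32 + 0.33] = 4 + 5.42 = 9.42.
With uncorrelated errors the cross-covariances are all true-score covariance, so they carry over unchanged; only the diagonal terms shrink to ρᵢσᵢ².
True-score variance = [0.62 + 0.64 + 0.84 + 0.93] + 5.42 = 3.03 + 5.42 = 8.45.
Reliability = 8.45 / 9.42 = 0.8970.

0.8970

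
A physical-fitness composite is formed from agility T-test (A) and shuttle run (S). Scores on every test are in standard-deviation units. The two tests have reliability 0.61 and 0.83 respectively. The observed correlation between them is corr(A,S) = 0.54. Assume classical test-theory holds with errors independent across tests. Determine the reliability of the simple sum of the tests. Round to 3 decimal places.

0.818

Var(A+S) = 2 + 2·[0.54] = 2 + 1.08 = 3.08.
Under uncorrelated errors the observed covariances equal the true-score covariances, so only the own-variance terms attenuate.
True-score variance = [0.61 + 0.83] + 1.08 = 1.44 + 1.08 = 2.52.
Reliability = 2.52 / 3.08 = 0.818.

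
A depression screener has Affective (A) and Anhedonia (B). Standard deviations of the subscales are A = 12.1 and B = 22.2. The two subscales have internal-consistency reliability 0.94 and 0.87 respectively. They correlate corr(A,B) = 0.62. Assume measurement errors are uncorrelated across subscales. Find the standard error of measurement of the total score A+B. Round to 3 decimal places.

8.535

Var(total) = 639.25 + 333.089 = 972.339.
True-score variance = 566.396 + 333.089 = 899.485, so reliability = 0.9251.
Error variance = 972.339 − 899.485 = 72.8538; SEM = √72.8538 = 8.535.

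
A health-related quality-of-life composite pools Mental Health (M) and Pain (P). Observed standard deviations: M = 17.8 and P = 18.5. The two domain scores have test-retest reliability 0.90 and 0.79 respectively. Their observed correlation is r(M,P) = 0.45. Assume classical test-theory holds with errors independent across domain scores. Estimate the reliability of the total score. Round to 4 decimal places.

Var(M+P) = 17.8² + 18.5² + 2·[17.8·18.5·0.45] = 659.09 + 296.37 = 955.46.
Because errors are independent across components, Cov(Tᵢ,Tⱼ) = Cov(Xᵢ,Xⱼ); the off-diagonal part of the true-score variance is the same as above.
True-score variance = [17.8²·0.90 + 18.5²·0.79] + 296.37 = 555.534 + 296.37 = 851.904.
Reliability = 851.904 / 955.46 = 0.8916.

0.8916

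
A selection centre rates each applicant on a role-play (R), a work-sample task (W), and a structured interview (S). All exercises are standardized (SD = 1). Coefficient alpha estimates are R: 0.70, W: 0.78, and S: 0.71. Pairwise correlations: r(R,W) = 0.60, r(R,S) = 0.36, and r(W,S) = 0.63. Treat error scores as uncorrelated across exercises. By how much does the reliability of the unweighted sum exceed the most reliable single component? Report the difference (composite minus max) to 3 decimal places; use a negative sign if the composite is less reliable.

0.089

Var(sum) = 3 + 3.18 = 6.18; true-score variance = 2.19 + 3.18 = 5.37; composite reliability = 0.8689.
Max component reliability = 0.7800.
Difference = 0.8689 − 0.7800 = 0.089.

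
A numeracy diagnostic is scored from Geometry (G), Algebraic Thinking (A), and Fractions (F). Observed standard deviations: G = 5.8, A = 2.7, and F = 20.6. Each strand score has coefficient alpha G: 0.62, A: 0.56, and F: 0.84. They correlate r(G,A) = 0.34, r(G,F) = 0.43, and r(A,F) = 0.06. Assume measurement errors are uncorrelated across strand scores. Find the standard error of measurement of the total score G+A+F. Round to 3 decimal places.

9.159

Var(total) = 465.29 + 120.076 = 585.366.
True-score variance = 381.402 + 120.076 = 501.478, so reliability = 0.8567.
Error variance = 585.366 − 501.478 = 83.8884; SEM = √83.8884 = 9.159.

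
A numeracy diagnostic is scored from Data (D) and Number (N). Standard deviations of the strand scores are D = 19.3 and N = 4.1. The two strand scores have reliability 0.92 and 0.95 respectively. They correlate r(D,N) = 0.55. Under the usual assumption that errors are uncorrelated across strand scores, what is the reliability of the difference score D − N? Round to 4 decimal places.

Var(D−N) = 19.3² + 4.1² − 2·19.3·4.1·0.55 = 389.3 − 87.043 = 302.257.
Because errors are independent across components, Cov(Tᵢ,Tⱼ) = Cov(Xᵢ,Xⱼ); the off-diagonal part of the true-score variance is the same as above.
True-score variance = [19.3²·0.92 + 4.1²·0.95] − 87.043 = 358.66 − 87.043 = 271.617.
Reliability = 271.617 / 302.257 = 0.8986.

0.8986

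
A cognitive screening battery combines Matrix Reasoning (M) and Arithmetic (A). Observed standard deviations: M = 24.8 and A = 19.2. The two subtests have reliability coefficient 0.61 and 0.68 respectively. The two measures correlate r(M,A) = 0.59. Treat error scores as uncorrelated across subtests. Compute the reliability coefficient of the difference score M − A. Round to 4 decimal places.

Var(M−A) = 24.8² + 19.2² − 2·24.8·19.2·0.59 = 983.68 − 561.869 = 421.811.
With uncorrelated errors the cross-covariances are all true-score covariance, so they carry over unchanged; only the diagonal terms shrink to ρᵢσᵢ².
True-score variance = [24.8²·0.61 + 19.2²·0.68] − 561.869 = 625.85 − 561.869 = 63.9808.
Reliability = 63.9808 / 421.811 = 0.1517.

0.1517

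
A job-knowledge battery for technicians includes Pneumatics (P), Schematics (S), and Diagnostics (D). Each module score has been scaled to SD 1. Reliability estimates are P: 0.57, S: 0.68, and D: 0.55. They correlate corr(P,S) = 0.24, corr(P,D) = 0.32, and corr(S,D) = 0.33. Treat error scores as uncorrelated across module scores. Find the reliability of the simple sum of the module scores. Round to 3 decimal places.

Var(P+S+D) = 3 + 2·[0.24 + 0.32 + 0.33] = 3 + 1.78 = 4.78.
Under uncorrelated errors the observed covariances equal the true-score covariances, so only the own-variance terms attenuate.
True-score variance = [0.57 + 0.68 + 0.55] + 1.78 = 1.8 + 1.78 = 3.58.
Reliability = 3.58 / 4.78 = 0.749.

0.749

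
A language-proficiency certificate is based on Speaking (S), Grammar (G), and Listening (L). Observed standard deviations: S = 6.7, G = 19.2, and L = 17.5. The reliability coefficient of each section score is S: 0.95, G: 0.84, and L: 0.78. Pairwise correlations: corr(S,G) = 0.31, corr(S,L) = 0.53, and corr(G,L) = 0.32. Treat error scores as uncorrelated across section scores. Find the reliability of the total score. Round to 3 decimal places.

Var(S+G+L) = 6.7² + 19.2² + 17.5² + 2·[6.7·19.2·0.31 + 6.7·17.5·0.53 + 19.2·17.5·0.32] = 719.78 + 419.082 = 1138.86.
Because errors are independent across components, Cov(Tᵢ,Tⱼ) = Cov(Xᵢ,Xⱼ); the off-diagonal part of the true-score variance is the same as above.
True-score variance = [6.7²·0.95 + 19.2²·0.84 + 17.5²·0.78] + 419.082 = 591.178 + 419.082 = 1010.26.
Reliability = 1010.26 / 1138.86 = 0.887.

0.887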